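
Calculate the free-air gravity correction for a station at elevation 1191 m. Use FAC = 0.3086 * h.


FAC = 0.3086 * h
= 0.3086 * 1191
= 367.5426 mGal

367.5426


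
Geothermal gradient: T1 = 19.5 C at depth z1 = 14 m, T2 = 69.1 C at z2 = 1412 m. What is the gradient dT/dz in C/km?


dT = 69.1 - 19.5 = 49.6 C
dz = 1412 - 14 = 1398 m
gradient = dT/dz * 1000 = 49.6/1398 * 1000 = 35.4793 C/km

35.4793


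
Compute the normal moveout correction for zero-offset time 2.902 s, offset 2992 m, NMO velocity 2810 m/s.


x/Vnmo = 2992/2810 = 1.064769
(x/Vnmo)^2 = 1.133732
t0^2 = 8.421604
sqrt(8.421604 + 1.133732) = 3.091171
dt = 3.091171 - 2.902 = 0.189171

0.189171


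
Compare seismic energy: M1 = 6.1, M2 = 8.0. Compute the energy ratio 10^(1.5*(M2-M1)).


M2 - M1 = 8.0 - 6.1 = 1.9
1.5 * 1.9 = 2.85
ratio = 10^2.85 = 707.95

707.95


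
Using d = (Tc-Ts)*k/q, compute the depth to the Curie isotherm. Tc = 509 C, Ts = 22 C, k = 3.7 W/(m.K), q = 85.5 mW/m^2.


T_Curie - T_surf = 509 - 22 = 487 C
Convert q to W/m^2: 85.5 mW/m^2 = 0.0855 W/m^2
d = 487 * 3.7 / 0.0855 = 21074.85 m

21074.85


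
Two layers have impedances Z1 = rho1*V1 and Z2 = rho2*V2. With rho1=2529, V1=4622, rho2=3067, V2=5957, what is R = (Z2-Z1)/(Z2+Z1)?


Z1 = 2529 * 4622 = 11689038
Z2 = 3067 * 5957 = 18270119
R = (18270119 - 11689038) / (18270119 + 11689038) = 6581081 / 29959157 = 0.2197

0.2197


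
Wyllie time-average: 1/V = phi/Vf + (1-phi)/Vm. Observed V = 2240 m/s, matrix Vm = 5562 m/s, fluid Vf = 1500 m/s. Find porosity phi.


1/V - 1/Vm = 1/2240 - 1/5562 = 0.00026664
1/Vf - 1/Vm = 1/1500 - 1/5562 = 0.00048688
phi = 0.00026664 / 0.00048688 = 0.5476

0.5476


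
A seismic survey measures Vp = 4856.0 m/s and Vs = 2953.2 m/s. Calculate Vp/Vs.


Vp/Vs = 4856.0 / 2953.2
= 1.6443

1.6443


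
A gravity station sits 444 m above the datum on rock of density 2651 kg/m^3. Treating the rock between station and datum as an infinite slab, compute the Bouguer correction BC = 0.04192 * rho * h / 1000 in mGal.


BC = 0.04192 * rho * h / 1000
= 0.04192 * 2651 * 444 / 1000
= 49.3417 mGal

49.3417


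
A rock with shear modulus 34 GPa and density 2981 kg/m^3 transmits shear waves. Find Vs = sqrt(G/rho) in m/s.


Convert G to Pa: G = 34e9 Pa
Compute G/rho = 34e9 / 2981 = 11405568.6011
Vs = sqrt(11405568.6011) = 3377.21 m/s

3377.21


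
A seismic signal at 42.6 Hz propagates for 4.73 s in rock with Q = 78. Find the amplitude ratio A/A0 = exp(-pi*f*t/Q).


pi*f*t/Q = pi*42.6*4.73/78 = 8.1157
A/A0 = exp(-8.1157) = 0.000299

2.990000e-04


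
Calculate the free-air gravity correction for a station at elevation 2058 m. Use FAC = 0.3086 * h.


FAC = 0.3086 * h
= 0.3086 * 2058
= 635.0988 mGal

635.0988


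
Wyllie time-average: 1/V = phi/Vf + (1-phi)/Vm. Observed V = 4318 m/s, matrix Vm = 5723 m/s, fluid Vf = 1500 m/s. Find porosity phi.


1/V - 1/Vm = 1/4318 - 1/5723 = 5.686e-05
1/Vf - 1/Vm = 1/1500 - 1/5723 = 0.00049193
phi = 5.686e-05 / 0.00049193 = 0.1156

0.1156


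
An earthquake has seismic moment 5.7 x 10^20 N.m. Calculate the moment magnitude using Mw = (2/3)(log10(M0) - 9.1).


log10(M0) = log10(5.7 x 10^20) = 20.7559
Mw = 2/3 * (20.7559 - 9.1)
= 2/3 * 11.6559
= 7.77

7.77


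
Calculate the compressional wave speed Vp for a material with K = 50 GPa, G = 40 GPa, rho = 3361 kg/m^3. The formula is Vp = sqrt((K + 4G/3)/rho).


First compute the effective modulus:
K + 4G/3 = 50e9 + 4*40e9/3 = 103333333333.33 Pa
Then divide by density:
103333333333.33 / 3361 = 30744818.0105 Pa/(kg/m^3)
Take the square root:
Vp = sqrt(30744818.0105) = 5544.8 m/s

5544.8


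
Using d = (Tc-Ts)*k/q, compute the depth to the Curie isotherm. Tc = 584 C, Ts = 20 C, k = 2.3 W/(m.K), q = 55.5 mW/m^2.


T_Curie - T_surf = 584 - 20 = 564 C
Convert q to W/m^2: 55.5 mW/m^2 = 0.0555 W/m^2
d = 564 * 2.3 / 0.0555 = 23372.97 m

23372.97


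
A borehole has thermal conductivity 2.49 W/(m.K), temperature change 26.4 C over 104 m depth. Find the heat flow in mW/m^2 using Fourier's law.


q = k * dT / dz * 1000
= 2.49 * 26.4 / 104 * 1000
= 0.632077 * 1000
= 632.0769 mW/m^2

632.0769


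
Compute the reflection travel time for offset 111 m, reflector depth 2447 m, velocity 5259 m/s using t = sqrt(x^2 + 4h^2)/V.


x^2 + 4h^2 = 111^2 + 4*2447^2 = 12321 + 23951236 = 23963557
sqrt(23963557) = 4895.2586
t = 4895.2586 / 5259 = 0.9308 s

0.9308


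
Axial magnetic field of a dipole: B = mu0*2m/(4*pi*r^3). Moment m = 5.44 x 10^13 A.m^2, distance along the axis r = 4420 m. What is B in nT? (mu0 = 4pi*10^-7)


m = 5.44 x 10^13 = 54400000000000 A.m^2
2m = 108800000000000 A.m^2
r^3 = 4420^3 = 86350888000
B = (4pi*10^-7) * 108800000000000 / (4*pi * 86350888000) * 1e9
= 136722112.284228 / 1085117261487.02 * 1e9
= 125997.5462 nT

125997.5462


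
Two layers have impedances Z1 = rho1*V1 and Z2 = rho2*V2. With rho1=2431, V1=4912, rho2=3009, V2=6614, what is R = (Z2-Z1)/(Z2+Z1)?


Z1 = 2431 * 4912 = 11941072
Z2 = 3009 * 6614 = 19901526
R = (19901526 - 11941072) / (19901526 + 11941072) = 7960454 / 31842598 = 0.25

0.25


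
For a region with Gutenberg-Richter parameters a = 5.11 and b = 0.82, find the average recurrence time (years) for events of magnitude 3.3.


log10(N) = 5.11 - 0.82*3.3 = 2.404
N = 10^2.404 = 253.512863
T = 1/N = 1/253.512863 = 0.0039 years

0.0039


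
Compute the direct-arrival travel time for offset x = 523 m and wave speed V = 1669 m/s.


t = x / V
= 523 / 1669
= 0.3134 s

0.3134


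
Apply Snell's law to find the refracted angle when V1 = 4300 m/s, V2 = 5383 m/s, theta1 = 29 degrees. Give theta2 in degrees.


sin(theta1) = sin(29 deg) = 0.48481
sin(theta2) = V2/V1 * sin(theta1) = 5383/4300 * 0.48481 = 0.606914
theta2 = arcsin(0.606914) = 37.3667 degrees

37.3667


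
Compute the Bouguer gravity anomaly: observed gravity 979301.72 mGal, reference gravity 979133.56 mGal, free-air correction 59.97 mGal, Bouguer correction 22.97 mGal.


BA = g_obs - g_ref + FAC - BC
= 979301.72 - 979133.56 + 59.97 - 22.97
= 205.16 mGal

205.16


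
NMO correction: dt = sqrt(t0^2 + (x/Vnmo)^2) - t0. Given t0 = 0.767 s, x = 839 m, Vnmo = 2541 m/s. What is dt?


x/Vnmo = 839/2541 = 0.330185
(x/Vnmo)^2 = 0.109022
t0^2 = 0.588289
sqrt(0.588289 + 0.109022) = 0.835052
dt = 0.835052 - 0.767 = 0.068052

0.068052


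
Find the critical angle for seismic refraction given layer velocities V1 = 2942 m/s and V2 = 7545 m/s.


V1/V2 = 2942/7545 = 0.389927
theta_c = arcsin(0.389927) = 22.95 degrees

22.95


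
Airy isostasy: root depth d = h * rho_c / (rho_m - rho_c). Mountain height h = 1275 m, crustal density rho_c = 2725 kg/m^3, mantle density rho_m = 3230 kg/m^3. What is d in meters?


rho_m - rho_c = 3230 - 2725 = 505
d = 1275 * 2725 / 505
= 3474375 / 505
= 6879.95 m

6879.95


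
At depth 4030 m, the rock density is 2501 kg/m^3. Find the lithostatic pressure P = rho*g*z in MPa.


P = rho * g * z / 1e6
= 2501 * 9.81 * 4030 / 1e6
= 98875284.3 / 1e6
= 98.8753 MPa

98.8753


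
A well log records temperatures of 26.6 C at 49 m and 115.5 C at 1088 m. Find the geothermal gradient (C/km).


dT = 115.5 - 26.6 = 88.9 C
dz = 1088 - 49 = 1039 m
gradient = dT/dz * 1000 = 88.9/1039 * 1000 = 85.563 C/km

85.563


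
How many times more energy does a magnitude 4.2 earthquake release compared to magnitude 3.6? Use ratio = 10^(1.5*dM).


M2 - M1 = 4.2 - 3.6 = 0.6
1.5 * 0.6 = 0.9
ratio = 10^0.9 = 7.94

7.94


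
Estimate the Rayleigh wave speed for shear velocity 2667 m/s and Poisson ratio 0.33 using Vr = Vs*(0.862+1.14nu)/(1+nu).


Numerator factor = 0.862 + 1.14*0.33 = 1.2382
Denominator = 1 + 0.33 = 1.33
Vr = 2667 * 1.2382 / 1.33 = 2482.92 m/s

2482.92


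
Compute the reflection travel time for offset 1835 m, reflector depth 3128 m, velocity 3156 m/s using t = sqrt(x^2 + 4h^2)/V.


x^2 + 4h^2 = 1835^2 + 4*3128^2 = 3367225 + 39137536 = 42504761
sqrt(42504761) = 6519.5675
t = 6519.5675 / 3156 = 2.0658 s

2.0658


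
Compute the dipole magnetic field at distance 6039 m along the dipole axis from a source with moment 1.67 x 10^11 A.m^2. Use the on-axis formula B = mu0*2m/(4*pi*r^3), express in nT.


m = 1.67 x 10^11 = 167000000000 A.m^2
2m = 334000000000 A.m^2
r^3 = 6039^3 = 220239437319
B = (4pi*10^-7) * 334000000000 / (4*pi * 220239437319) * 1e9
= 419716.77852 / 2767610393248.48 * 1e9
= 151.6531 nT

151.6531


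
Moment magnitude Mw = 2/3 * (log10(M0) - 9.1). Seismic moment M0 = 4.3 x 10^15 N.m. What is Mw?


log10(M0) = log10(4.3 x 10^15) = 15.6335
Mw = 2/3 * (15.6335 - 9.1)
= 2/3 * 6.5335
= 4.36

4.36


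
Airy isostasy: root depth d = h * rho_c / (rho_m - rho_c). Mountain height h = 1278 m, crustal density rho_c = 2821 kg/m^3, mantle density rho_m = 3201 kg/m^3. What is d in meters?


rho_m - rho_c = 3201 - 2821 = 380
d = 1278 * 2821 / 380
= 3605238 / 380
= 9487.47 m

9487.47


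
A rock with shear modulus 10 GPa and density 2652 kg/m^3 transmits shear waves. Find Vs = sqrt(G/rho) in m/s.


Convert G to Pa: G = 10e9 Pa
Compute G/rho = 10e9 / 2652 = 3770739.0649
Vs = sqrt(3770739.0649) = 1941.84 m/s

1941.84


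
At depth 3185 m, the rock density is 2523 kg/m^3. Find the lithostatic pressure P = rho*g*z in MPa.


P = rho * g * z / 1e6
= 2523 * 9.81 * 3185 / 1e6
= 78830756.55 / 1e6
= 78.8308 MPa

78.8308


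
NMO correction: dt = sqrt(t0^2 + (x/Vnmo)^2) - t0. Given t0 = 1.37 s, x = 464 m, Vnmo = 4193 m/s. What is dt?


x/Vnmo = 464/4193 = 0.110661
(x/Vnmo)^2 = 0.012246
t0^2 = 1.8769
sqrt(1.8769 + 0.012246) = 1.374462
dt = 1.374462 - 1.37 = 0.004462

0.004462


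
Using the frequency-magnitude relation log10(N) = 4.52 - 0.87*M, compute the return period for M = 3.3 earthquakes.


log10(N) = 4.52 - 0.87*3.3 = 1.649
N = 10^1.649 = 44.565625
T = 1/N = 1/44.565625 = 0.0224 years

0.0224


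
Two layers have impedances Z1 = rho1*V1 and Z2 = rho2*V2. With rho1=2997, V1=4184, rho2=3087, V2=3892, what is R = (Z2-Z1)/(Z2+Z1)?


Z1 = 2997 * 4184 = 12539448
Z2 = 3087 * 3892 = 12014604
R = (12014604 - 12539448) / (12014604 + 12539448) = -524844 / 24554052 = -0.0214

-0.0214


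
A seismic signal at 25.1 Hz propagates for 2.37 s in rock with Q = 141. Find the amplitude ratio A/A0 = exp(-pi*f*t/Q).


pi*f*t/Q = pi*25.1*2.37/141 = 1.325418
A/A0 = exp(-1.325418) = 0.265692

0.265692


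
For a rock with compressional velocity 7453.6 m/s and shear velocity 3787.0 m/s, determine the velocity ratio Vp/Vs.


Vp/Vs = 7453.6 / 3787.0
= 1.9682

1.9682


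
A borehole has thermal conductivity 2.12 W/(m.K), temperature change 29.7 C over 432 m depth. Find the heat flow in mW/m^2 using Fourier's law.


q = k * dT / dz * 1000
= 2.12 * 29.7 / 432 * 1000
= 0.14575 * 1000
= 145.75 mW/m^2

145.75


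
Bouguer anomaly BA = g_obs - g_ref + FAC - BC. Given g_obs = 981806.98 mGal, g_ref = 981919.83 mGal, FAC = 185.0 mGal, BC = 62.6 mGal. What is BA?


BA = g_obs - g_ref + FAC - BC
= 981806.98 - 981919.83 + 185.0 - 62.6
= 9.55 mGal

9.55


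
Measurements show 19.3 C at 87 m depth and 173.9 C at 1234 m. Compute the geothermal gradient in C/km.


dT = 173.9 - 19.3 = 154.6 C
dz = 1234 - 87 = 1147 m
gradient = dT/dz * 1000 = 154.6/1147 * 1000 = 134.7864 C/km

134.7864


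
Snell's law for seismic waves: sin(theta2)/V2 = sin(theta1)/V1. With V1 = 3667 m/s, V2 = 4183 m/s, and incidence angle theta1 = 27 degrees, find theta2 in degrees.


sin(theta1) = sin(27 deg) = 0.45399
sin(theta2) = V2/V1 * sin(theta1) = 4183/3667 * 0.45399 = 0.517874
theta2 = arcsin(0.517874) = 31.1897 degrees

31.1897


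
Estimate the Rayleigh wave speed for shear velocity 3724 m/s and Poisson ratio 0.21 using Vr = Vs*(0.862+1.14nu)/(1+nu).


Numerator factor = 0.862 + 1.14*0.21 = 1.1014
Denominator = 1 + 0.21 = 1.21
Vr = 3724 * 1.1014 / 1.21 = 3389.76 m/s

3389.76


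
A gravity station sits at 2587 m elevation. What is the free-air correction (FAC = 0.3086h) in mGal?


FAC = 0.3086 * h
= 0.3086 * 2587
= 798.3482 mGal

798.3482


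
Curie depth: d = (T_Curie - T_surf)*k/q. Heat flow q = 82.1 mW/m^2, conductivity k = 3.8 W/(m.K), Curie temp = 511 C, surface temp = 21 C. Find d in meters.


T_Curie - T_surf = 511 - 21 = 490 C
Convert q to W/m^2: 82.1 mW/m^2 = 0.0821 W/m^2
d = 490 * 3.8 / 0.0821 = 22679.66 m

22679.66


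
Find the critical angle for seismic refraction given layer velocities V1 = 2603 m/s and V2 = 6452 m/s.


V1/V2 = 2603/6452 = 0.403441
theta_c = arcsin(0.403441) = 23.7935 degrees

23.7935


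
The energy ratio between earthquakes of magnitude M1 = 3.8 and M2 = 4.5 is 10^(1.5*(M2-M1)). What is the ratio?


M2 - M1 = 4.5 - 3.8 = 0.7
1.5 * 0.7 = 1.05
ratio = 10^1.05 = 11.22

11.22


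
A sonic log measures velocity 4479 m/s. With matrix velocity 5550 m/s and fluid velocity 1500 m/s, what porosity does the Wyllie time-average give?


1/V - 1/Vm = 1/4479 - 1/5550 = 4.308e-05
1/Vf - 1/Vm = 1/1500 - 1/5550 = 0.00048649
phi = 4.308e-05 / 0.00048649 = 0.0886

0.0886


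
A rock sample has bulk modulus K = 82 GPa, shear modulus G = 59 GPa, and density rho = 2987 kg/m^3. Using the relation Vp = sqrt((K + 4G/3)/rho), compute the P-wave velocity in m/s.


First compute the effective modulus:
K + 4G/3 = 82e9 + 4*59e9/3 = 160666666666.67 Pa
Then divide by density:
160666666666.67 / 2987 = 53788639.6608 Pa/(kg/m^3)
Take the square root:
Vp = sqrt(53788639.6608) = 7334.07 m/s

7334.07


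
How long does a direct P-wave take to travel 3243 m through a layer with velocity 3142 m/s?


t = x / V
= 3243 / 3142
= 1.0321 s

1.0321


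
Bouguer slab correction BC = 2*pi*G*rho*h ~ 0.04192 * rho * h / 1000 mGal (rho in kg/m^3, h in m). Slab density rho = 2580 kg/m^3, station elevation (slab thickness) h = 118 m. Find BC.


BC = 0.04192 * rho * h / 1000
= 0.04192 * 2580 * 118 / 1000
= 12.7621 mGal

12.7621


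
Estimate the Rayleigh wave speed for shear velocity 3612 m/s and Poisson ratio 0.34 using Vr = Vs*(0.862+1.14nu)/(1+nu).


Numerator factor = 0.862 + 1.14*0.34 = 1.2496
Denominator = 1 + 0.34 = 1.34
Vr = 3612 * 1.2496 / 1.34 = 3368.32 m/s

3368.32


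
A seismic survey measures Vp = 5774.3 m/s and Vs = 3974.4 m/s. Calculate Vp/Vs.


Vp/Vs = 5774.3 / 3974.4
= 1.4529

1.4529


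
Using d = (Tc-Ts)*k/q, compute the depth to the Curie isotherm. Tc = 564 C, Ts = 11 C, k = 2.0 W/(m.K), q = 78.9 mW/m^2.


T_Curie - T_surf = 564 - 11 = 553 C
Convert q to W/m^2: 78.9 mW/m^2 = 0.0789 W/m^2
d = 553 * 2.0 / 0.0789 = 14017.74 m

14017.74


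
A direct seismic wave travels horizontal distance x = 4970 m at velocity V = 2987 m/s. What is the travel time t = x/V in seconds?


t = x / V
= 4970 / 2987
= 1.6639 s

1.6639


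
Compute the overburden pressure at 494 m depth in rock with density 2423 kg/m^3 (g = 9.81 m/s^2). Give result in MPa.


P = rho * g * z / 1e6
= 2423 * 9.81 * 494 / 1e6
= 11742197.22 / 1e6
= 11.7422 MPa

11.7422


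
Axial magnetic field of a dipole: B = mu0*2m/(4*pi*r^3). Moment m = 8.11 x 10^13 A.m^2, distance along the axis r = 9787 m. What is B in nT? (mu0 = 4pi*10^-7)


m = 8.11 x 10^13 = 81100000000000 A.m^2
2m = 162200000000000 A.m^2
r^3 = 9787^3 = 937451406403
B = (4pi*10^-7) * 162200000000000 / (4*pi * 937451406403) * 1e9
= 203826531.364906 / 11780361805812.34 * 1e9
= 17302.2302 nT

17302.2302


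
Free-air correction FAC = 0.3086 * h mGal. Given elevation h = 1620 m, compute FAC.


FAC = 0.3086 * h
= 0.3086 * 1620
= 499.932 mGal

499.932


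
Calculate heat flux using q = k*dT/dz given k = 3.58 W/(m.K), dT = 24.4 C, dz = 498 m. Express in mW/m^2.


q = k * dT / dz * 1000
= 3.58 * 24.4 / 498 * 1000
= 0.175406 * 1000
= 175.4056 mW/m^2

175.4056


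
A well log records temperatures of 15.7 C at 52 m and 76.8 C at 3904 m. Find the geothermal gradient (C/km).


dT = 76.8 - 15.7 = 61.1 C
dz = 3904 - 52 = 3852 m
gradient = dT/dz * 1000 = 61.1/3852 * 1000 = 15.8619 C/km

15.8619


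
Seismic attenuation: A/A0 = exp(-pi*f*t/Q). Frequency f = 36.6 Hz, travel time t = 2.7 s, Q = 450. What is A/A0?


pi*f*t/Q = pi*36.6*2.7/450 = 0.689894
A/A0 = exp(-0.689894) = 0.501629

0.501629


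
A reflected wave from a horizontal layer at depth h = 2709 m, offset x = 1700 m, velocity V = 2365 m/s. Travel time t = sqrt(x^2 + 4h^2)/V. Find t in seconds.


x^2 + 4h^2 = 1700^2 + 4*2709^2 = 2890000 + 29354724 = 32244724
sqrt(32244724) = 5678.4438
t = 5678.4438 / 2365 = 2.401 s

2.401


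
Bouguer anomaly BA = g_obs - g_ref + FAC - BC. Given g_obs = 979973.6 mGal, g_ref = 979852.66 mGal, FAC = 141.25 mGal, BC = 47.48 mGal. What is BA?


BA = g_obs - g_ref + FAC - BC
= 979973.6 - 979852.66 + 141.25 - 47.48
= 214.71 mGal

214.71


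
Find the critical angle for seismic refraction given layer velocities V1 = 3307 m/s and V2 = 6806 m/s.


V1/V2 = 3307/6806 = 0.485895
theta_c = arcsin(0.485895) = 29.0711 degrees

29.0711


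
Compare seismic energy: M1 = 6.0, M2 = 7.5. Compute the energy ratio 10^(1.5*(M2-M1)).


M2 - M1 = 7.5 - 6.0 = 1.5
1.5 * 1.5 = 2.25
ratio = 10^2.25 = 177.83

177.83


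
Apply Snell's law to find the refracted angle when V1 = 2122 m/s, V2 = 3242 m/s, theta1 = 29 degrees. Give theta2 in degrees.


sin(theta1) = sin(29 deg) = 0.48481
sin(theta2) = V2/V1 * sin(theta1) = 3242/2122 * 0.48481 = 0.740694
theta2 = arcsin(0.740694) = 47.7906 degrees

47.7906


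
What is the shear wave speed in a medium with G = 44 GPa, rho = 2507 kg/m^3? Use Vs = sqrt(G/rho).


Convert G to Pa: G = 44e9 Pa
Compute G/rho = 44e9 / 2507 = 17550857.5987
Vs = sqrt(17550857.5987) = 4189.37 m/s

4189.37


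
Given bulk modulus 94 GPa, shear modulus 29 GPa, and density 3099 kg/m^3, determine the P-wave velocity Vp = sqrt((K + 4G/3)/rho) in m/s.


First compute the effective modulus:
K + 4G/3 = 94e9 + 4*29e9/3 = 132666666666.67 Pa
Then divide by density:
132666666666.67 / 3099 = 42809508.4436 Pa/(kg/m^3)
Take the square root:
Vp = sqrt(42809508.4436) = 6542.9 m/s

6542.9


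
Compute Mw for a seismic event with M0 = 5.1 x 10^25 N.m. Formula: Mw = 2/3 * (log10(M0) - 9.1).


log10(M0) = log10(5.1 x 10^25) = 25.7076
Mw = 2/3 * (25.7076 - 9.1)
= 2/3 * 16.6076
= 11.07

11.07


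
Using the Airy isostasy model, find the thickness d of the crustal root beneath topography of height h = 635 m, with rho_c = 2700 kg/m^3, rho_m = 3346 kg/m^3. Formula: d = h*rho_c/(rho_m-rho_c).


rho_m - rho_c = 3346 - 2700 = 646
d = 635 * 2700 / 646
= 1714500 / 646
= 2654.02 m

2654.02


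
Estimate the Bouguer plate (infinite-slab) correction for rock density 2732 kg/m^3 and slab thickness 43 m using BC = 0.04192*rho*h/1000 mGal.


BC = 0.04192 * rho * h / 1000
= 0.04192 * 2732 * 43 / 1000
= 4.9246 mGal

4.9246


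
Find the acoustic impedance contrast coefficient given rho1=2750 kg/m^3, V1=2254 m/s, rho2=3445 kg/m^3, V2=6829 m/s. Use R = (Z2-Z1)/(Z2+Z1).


Z1 = 2750 * 2254 = 6198500
Z2 = 3445 * 6829 = 23525905
R = (23525905 - 6198500) / (23525905 + 6198500) = 17327405 / 29724405 = 0.5829

0.5829


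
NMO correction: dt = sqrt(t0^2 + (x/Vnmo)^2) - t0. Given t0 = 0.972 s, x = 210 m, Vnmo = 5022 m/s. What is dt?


x/Vnmo = 210/5022 = 0.041816
(x/Vnmo)^2 = 0.001749
t0^2 = 0.944784
sqrt(0.944784 + 0.001749) = 0.972899
dt = 0.972899 - 0.972 = 0.000899

8.990000e-04


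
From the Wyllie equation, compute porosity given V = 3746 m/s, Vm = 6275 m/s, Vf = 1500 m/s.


1/V - 1/Vm = 1/3746 - 1/6275 = 0.00010759
1/Vf - 1/Vm = 1/1500 - 1/6275 = 0.0005073
phi = 0.00010759 / 0.0005073 = 0.2121

0.2121


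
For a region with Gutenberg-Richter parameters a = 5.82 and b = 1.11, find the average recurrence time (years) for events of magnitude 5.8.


log10(N) = 5.82 - 1.11*5.8 = -0.618
N = 10^-0.618 = 0.240991
T = 1/N = 1/0.240991 = 4.1495 years

4.1495


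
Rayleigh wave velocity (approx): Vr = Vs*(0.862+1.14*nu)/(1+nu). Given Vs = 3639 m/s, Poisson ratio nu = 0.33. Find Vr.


Numerator factor = 0.862 + 1.14*0.33 = 1.2382
Denominator = 1 + 0.33 = 1.33
Vr = 3639 * 1.2382 / 1.33 = 3387.83 m/s

3387.83


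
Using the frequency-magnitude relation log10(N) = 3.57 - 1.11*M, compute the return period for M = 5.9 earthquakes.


log10(N) = 3.57 - 1.11*5.9 = -2.979
N = 10^-2.979 = 0.00105
T = 1/N = 1/0.00105 = 952.7962 years

952.7962


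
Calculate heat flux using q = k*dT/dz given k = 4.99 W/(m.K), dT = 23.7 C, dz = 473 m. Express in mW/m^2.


q = k * dT / dz * 1000
= 4.99 * 23.7 / 473 * 1000
= 0.250027 * 1000
= 250.0275 mW/m^2

250.0275


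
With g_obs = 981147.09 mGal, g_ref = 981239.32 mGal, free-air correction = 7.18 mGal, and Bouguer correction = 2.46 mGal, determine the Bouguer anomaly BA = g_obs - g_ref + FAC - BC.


BA = g_obs - g_ref + FAC - BC
= 981147.09 - 981239.32 + 7.18 - 2.46
= -87.51 mGal

-87.51


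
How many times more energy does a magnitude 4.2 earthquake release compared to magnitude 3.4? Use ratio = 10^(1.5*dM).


M2 - M1 = 4.2 - 3.4 = 0.8
1.5 * 0.8 = 1.2
ratio = 10^1.2 = 15.85

15.85


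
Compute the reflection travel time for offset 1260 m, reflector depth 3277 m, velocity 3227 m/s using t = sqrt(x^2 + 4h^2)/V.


x^2 + 4h^2 = 1260^2 + 4*3277^2 = 1587600 + 42954916 = 44542516
sqrt(44542516) = 6674.018
t = 6674.018 / 3227 = 2.0682 s

2.0682


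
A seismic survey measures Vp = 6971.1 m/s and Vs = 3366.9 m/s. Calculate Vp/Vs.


Vp/Vs = 6971.1 / 3366.9
= 2.0705

2.0705


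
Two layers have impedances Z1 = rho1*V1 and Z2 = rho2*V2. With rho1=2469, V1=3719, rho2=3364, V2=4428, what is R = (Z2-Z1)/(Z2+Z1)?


Z1 = 2469 * 3719 = 9182211
Z2 = 3364 * 4428 = 14895792
R = (14895792 - 9182211) / (14895792 + 9182211) = 5713581 / 24078003 = 0.2373

0.2373


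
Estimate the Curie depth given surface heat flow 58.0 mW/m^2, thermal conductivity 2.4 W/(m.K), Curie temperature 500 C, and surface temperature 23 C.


T_Curie - T_surf = 500 - 23 = 477 C
Convert q to W/m^2: 58.0 mW/m^2 = 0.058 W/m^2
d = 477 * 2.4 / 0.058 = 19737.93 m

19737.93


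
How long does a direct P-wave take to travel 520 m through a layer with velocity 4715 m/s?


t = x / V
= 520 / 4715
= 0.1103 s

0.1103


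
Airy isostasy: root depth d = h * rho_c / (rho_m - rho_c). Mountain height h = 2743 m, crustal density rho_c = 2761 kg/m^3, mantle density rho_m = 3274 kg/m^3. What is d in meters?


rho_m - rho_c = 3274 - 2761 = 513
d = 2743 * 2761 / 513
= 7573423 / 513
= 14763.01 m

14763.01


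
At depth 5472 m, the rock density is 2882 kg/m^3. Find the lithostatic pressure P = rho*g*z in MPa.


P = rho * g * z / 1e6
= 2882 * 9.81 * 5472 / 1e6
= 154706682.24 / 1e6
= 154.7067 MPa

154.7067


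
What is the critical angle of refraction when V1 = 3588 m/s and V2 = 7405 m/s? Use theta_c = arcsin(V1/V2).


V1/V2 = 3588/7405 = 0.484537
theta_c = arcsin(0.484537) = 28.9822 degrees

28.9822


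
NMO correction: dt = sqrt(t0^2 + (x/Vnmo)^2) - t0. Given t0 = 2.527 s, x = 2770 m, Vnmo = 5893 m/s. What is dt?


x/Vnmo = 2770/5893 = 0.470049
(x/Vnmo)^2 = 0.220946
t0^2 = 6.385729
sqrt(6.385729 + 0.220946) = 2.570345
dt = 2.570345 - 2.527 = 0.043345

0.043345


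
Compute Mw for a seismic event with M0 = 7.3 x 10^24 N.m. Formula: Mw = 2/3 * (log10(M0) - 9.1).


log10(M0) = log10(7.3 x 10^24) = 24.8633
Mw = 2/3 * (24.8633 - 9.1)
= 2/3 * 15.7633
= 10.51

10.51


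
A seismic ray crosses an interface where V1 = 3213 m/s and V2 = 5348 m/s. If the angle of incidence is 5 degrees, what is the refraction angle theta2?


sin(theta1) = sin(5 deg) = 0.087156
sin(theta2) = V2/V1 * sin(theta1) = 5348/3213 * 0.087156 = 0.14507
theta2 = arcsin(0.14507) = 8.3413 degrees

8.3413


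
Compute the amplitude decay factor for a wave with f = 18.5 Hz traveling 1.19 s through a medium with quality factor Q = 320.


pi*f*t/Q = pi*18.5*1.19/320 = 0.216132
A/A0 = exp(-0.216132) = 0.805629

0.805629


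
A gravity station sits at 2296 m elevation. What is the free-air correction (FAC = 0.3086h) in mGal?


FAC = 0.3086 * h
= 0.3086 * 2296
= 708.5456 mGal

708.5456


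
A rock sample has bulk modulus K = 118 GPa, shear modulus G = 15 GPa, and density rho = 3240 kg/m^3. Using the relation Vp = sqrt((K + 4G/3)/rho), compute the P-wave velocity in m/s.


First compute the effective modulus:
K + 4G/3 = 118e9 + 4*15e9/3 = 138000000000.0 Pa
Then divide by density:
138000000000.0 / 3240 = 42592592.5926 Pa/(kg/m^3)
Take the square root:
Vp = sqrt(42592592.5926) = 6526.3 m/s

6526.3


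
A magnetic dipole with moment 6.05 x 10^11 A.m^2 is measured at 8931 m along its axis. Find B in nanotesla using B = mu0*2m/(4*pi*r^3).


m = 6.05 x 10^11 = 605000000000 A.m^2
2m = 1210000000000 A.m^2
r^3 = 8931^3 = 712361218491
B = (4pi*10^-7) * 1210000000000 / (4*pi * 712361218491) * 1e9
= 1520530.844337 / 8951795082854.4 * 1e9
= 169.8576 nT

169.8576


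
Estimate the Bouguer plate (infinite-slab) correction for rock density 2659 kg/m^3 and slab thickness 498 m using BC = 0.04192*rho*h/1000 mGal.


BC = 0.04192 * rho * h / 1000
= 0.04192 * 2659 * 498 / 1000
= 55.5097 mGal

55.5097


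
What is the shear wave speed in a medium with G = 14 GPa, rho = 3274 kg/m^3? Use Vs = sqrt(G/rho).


Convert G to Pa: G = 14e9 Pa
Compute G/rho = 14e9 / 3274 = 4276114.8442
Vs = sqrt(4276114.8442) = 2067.88 m/s

2067.88


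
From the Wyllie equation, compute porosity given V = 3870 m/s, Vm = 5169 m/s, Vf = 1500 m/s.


1/V - 1/Vm = 1/3870 - 1/5169 = 6.494e-05
1/Vf - 1/Vm = 1/1500 - 1/5169 = 0.00047321
phi = 6.494e-05 / 0.00047321 = 0.1372

0.1372


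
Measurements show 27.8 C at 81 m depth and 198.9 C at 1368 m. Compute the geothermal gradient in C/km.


dT = 198.9 - 27.8 = 171.1 C
dz = 1368 - 81 = 1287 m
gradient = dT/dz * 1000 = 171.1/1287 * 1000 = 132.9448 C/km

132.9448


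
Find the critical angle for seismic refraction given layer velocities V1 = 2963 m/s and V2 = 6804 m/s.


V1/V2 = 2963/6804 = 0.435479
theta_c = arcsin(0.435479) = 25.8158 degrees

25.8158


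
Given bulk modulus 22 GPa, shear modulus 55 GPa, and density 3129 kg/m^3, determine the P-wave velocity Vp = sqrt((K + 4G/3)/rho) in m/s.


First compute the effective modulus:
K + 4G/3 = 22e9 + 4*55e9/3 = 95333333333.33 Pa
Then divide by density:
95333333333.33 / 3129 = 30467668.0516 Pa/(kg/m^3)
Take the square root:
Vp = sqrt(30467668.0516) = 5519.75 m/s

5519.75


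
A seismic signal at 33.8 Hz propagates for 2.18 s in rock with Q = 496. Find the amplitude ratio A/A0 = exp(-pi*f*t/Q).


pi*f*t/Q = pi*33.8*2.18/496 = 0.466704
A/A0 = exp(-0.466704) = 0.627066

0.627066


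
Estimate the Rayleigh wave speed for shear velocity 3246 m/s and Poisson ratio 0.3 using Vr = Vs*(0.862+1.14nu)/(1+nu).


Numerator factor = 0.862 + 1.14*0.3 = 1.204
Denominator = 1 + 0.3 = 1.3
Vr = 3246 * 1.204 / 1.3 = 3006.3 m/s

3006.3


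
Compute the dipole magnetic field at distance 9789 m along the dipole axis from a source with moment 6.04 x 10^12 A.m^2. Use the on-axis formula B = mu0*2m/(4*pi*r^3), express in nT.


m = 6.04 x 10^12 = 6040000000000 A.m^2
2m = 12080000000000 A.m^2
r^3 = 9789^3 = 938026236069
B = (4pi*10^-7) * 12080000000000 / (4*pi * 938026236069) * 1e9
= 15180175.702146 / 11787585328435.42 * 1e9
= 1287.8105 nT

1287.8105


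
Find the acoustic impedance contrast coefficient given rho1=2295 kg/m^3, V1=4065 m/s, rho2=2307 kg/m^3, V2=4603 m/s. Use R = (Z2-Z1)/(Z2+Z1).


Z1 = 2295 * 4065 = 9329175
Z2 = 2307 * 4603 = 10619121
R = (10619121 - 9329175) / (10619121 + 9329175) = 1289946 / 19948296 = 0.0647

0.0647


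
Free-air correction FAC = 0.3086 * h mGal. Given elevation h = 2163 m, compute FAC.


FAC = 0.3086 * h
= 0.3086 * 2163
= 667.5018 mGal

667.5018


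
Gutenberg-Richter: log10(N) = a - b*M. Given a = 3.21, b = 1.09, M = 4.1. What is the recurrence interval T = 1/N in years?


log10(N) = 3.21 - 1.09*4.1 = -1.259
N = 10^-1.259 = 0.055081
T = 1/N = 1/0.055081 = 18.1552 years

18.1552


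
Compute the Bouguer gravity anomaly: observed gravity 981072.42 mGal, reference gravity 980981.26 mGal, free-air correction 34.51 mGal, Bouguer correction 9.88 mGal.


BA = g_obs - g_ref + FAC - BC
= 981072.42 - 980981.26 + 34.51 - 9.88
= 115.79 mGal

115.79


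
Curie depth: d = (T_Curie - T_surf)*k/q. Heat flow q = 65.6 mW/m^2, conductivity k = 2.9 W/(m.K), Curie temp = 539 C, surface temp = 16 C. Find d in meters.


T_Curie - T_surf = 539 - 16 = 523 C
Convert q to W/m^2: 65.6 mW/m^2 = 0.0656 W/m^2
d = 523 * 2.9 / 0.0656 = 23120.43 m

23120.43


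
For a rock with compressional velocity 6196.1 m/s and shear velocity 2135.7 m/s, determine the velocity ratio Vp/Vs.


Vp/Vs = 6196.1 / 2135.7
= 2.9012

2.9012


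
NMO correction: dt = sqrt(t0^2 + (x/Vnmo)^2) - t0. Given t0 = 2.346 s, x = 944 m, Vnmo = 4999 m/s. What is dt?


x/Vnmo = 944/4999 = 0.188838
(x/Vnmo)^2 = 0.03566
t0^2 = 5.503716
sqrt(5.503716 + 0.03566) = 2.353588
dt = 2.353588 - 2.346 = 0.007588

0.007588


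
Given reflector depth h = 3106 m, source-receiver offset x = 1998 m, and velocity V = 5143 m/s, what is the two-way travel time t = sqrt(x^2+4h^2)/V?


x^2 + 4h^2 = 1998^2 + 4*3106^2 = 3992004 + 38588944 = 42580948
sqrt(42580948) = 6525.4079
t = 6525.4079 / 5143 = 1.2688 s

1.2688


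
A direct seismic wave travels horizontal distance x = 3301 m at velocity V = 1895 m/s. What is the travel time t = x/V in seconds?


t = x / V
= 3301 / 1895
= 1.742 s

1.742


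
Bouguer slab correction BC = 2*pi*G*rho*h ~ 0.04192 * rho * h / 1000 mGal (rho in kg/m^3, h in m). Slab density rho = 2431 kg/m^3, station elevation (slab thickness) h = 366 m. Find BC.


BC = 0.04192 * rho * h / 1000
= 0.04192 * 2431 * 366 / 1000
= 37.2982 mGal

37.2982


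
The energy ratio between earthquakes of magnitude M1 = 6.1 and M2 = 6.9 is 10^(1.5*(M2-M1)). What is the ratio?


M2 - M1 = 6.9 - 6.1 = 0.8
1.5 * 0.8 = 1.2
ratio = 10^1.2 = 15.85

15.85


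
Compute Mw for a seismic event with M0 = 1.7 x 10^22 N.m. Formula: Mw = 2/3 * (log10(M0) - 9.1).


log10(M0) = log10(1.7 x 10^22) = 22.2304
Mw = 2/3 * (22.2304 - 9.1)
= 2/3 * 13.1304
= 8.75

8.75


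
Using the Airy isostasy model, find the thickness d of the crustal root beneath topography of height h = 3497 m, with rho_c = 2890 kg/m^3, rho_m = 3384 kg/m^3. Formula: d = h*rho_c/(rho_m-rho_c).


rho_m - rho_c = 3384 - 2890 = 494
d = 3497 * 2890 / 494
= 10106330 / 494
= 20458.16 m

20458.16


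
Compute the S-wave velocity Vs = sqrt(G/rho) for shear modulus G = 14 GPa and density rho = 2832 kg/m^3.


Convert G to Pa: G = 14e9 Pa
Compute G/rho = 14e9 / 2832 = 4943502.8249
Vs = sqrt(4943502.8249) = 2223.4 m/s

2223.4


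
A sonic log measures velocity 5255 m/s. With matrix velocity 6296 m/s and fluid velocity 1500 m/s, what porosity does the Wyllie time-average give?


1/V - 1/Vm = 1/5255 - 1/6296 = 3.146e-05
1/Vf - 1/Vm = 1/1500 - 1/6296 = 0.00050784
phi = 3.146e-05 / 0.00050784 = 0.062

0.062


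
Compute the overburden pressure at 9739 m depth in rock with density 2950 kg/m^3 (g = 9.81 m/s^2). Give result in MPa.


P = rho * g * z / 1e6
= 2950 * 9.81 * 9739 / 1e6
= 281841790.5 / 1e6
= 281.8418 MPa

281.8418


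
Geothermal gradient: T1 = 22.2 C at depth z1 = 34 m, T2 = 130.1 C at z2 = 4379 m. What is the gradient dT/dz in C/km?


dT = 130.1 - 22.2 = 107.9 C
dz = 4379 - 34 = 4345 m
gradient = dT/dz * 1000 = 107.9/4345 * 1000 = 24.8331 C/km

24.8331


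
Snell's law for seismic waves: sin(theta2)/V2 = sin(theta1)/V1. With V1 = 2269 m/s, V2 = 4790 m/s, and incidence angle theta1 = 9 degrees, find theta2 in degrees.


sin(theta1) = sin(9 deg) = 0.156434
sin(theta2) = V2/V1 * sin(theta1) = 4790/2269 * 0.156434 = 0.330243
theta2 = arcsin(0.330243) = 19.2835 degrees

19.2835


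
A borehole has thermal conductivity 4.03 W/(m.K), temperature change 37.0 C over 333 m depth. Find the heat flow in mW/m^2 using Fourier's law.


q = k * dT / dz * 1000
= 4.03 * 37.0 / 333 * 1000
= 0.447778 * 1000
= 447.7778 mW/m^2

447.7778


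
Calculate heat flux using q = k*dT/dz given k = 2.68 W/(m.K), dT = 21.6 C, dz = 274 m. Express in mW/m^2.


q = k * dT / dz * 1000
= 2.68 * 21.6 / 274 * 1000
= 0.21127 * 1000
= 211.2701 mW/m^2

211.2701


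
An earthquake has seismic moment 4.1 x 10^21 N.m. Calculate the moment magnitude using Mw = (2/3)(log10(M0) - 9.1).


log10(M0) = log10(4.1 x 10^21) = 21.6128
Mw = 2/3 * (21.6128 - 9.1)
= 2/3 * 12.5128
= 8.34

8.34


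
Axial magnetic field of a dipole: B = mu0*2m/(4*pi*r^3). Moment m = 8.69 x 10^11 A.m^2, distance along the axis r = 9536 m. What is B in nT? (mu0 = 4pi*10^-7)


m = 8.69 x 10^11 = 869000000000 A.m^2
2m = 1738000000000 A.m^2
r^3 = 9536^3 = 867158982656
B = (4pi*10^-7) * 1738000000000 / (4*pi * 867158982656) * 1e9
= 2184035.212776 / 10897041157625.95 * 1e9
= 200.4246 nT

200.4246


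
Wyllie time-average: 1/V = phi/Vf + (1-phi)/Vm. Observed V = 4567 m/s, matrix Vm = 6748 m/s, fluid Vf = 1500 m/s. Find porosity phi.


1/V - 1/Vm = 1/4567 - 1/6748 = 7.077e-05
1/Vf - 1/Vm = 1/1500 - 1/6748 = 0.00051847
phi = 7.077e-05 / 0.00051847 = 0.1365

0.1365


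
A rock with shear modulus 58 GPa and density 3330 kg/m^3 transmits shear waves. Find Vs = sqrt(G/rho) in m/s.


Convert G to Pa: G = 58e9 Pa
Compute G/rho = 58e9 / 3330 = 17417417.4174
Vs = sqrt(17417417.4174) = 4173.42 m/s

4173.42


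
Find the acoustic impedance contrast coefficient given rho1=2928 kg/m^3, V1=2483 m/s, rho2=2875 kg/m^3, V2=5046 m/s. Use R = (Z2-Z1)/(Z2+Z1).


Z1 = 2928 * 2483 = 7270224
Z2 = 2875 * 5046 = 14507250
R = (14507250 - 7270224) / (14507250 + 7270224) = 7237026 / 21777474 = 0.3323

0.3323


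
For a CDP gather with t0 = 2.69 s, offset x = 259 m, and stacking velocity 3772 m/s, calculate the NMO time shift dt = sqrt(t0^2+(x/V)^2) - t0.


x/Vnmo = 259/3772 = 0.068664
(x/Vnmo)^2 = 0.004715
t0^2 = 7.2361
sqrt(7.2361 + 0.004715) = 2.690876
dt = 2.690876 - 2.69 = 0.000876

8.760000e-04


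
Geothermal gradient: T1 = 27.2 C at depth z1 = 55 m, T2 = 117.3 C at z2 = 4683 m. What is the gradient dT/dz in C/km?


dT = 117.3 - 27.2 = 90.1 C
dz = 4683 - 55 = 4628 m
gradient = dT/dz * 1000 = 90.1/4628 * 1000 = 19.4685 C/km

19.4685


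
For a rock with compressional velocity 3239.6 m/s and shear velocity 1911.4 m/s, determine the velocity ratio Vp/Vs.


Vp/Vs = 3239.6 / 1911.4
= 1.6949

1.6949


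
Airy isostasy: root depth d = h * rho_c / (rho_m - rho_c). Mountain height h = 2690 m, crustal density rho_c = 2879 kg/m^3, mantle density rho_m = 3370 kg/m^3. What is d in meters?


rho_m - rho_c = 3370 - 2879 = 491
d = 2690 * 2879 / 491
= 7744510 / 491
= 15772.93 m

15772.93


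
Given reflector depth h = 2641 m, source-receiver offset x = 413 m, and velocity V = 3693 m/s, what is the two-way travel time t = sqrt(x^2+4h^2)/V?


x^2 + 4h^2 = 413^2 + 4*2641^2 = 170569 + 27899524 = 28070093
sqrt(28070093) = 5298.1216
t = 5298.1216 / 3693 = 1.4346 s

1.4346


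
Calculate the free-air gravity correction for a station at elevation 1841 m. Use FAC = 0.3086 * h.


FAC = 0.3086 * h
= 0.3086 * 1841
= 568.1326 mGal

568.1326


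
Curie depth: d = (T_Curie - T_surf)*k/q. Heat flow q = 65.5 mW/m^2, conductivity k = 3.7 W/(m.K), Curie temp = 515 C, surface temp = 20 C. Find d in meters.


T_Curie - T_surf = 515 - 20 = 495 C
Convert q to W/m^2: 65.5 mW/m^2 = 0.0655 W/m^2
d = 495 * 3.7 / 0.0655 = 27961.83 m

27961.83


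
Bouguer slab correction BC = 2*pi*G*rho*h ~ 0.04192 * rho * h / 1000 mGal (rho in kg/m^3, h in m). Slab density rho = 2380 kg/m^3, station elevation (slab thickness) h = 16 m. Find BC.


BC = 0.04192 * rho * h / 1000
= 0.04192 * 2380 * 16 / 1000
= 1.5963 mGal

1.5963


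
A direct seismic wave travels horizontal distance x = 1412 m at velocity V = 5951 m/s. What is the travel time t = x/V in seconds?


t = x / V
= 1412 / 5951
= 0.2373 s

0.2373


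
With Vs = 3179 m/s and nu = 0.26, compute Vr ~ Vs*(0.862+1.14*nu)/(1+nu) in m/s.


Numerator factor = 0.862 + 1.14*0.26 = 1.1584
Denominator = 1 + 0.26 = 1.26
Vr = 3179 * 1.1584 / 1.26 = 2922.66 m/s

2922.66


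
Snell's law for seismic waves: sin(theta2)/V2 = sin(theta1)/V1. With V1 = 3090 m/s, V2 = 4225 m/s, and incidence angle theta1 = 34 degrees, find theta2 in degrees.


sin(theta1) = sin(34 deg) = 0.559193
sin(theta2) = V2/V1 * sin(theta1) = 4225/3090 * 0.559193 = 0.764592
theta2 = arcsin(0.764592) = 49.8707 degrees

49.8707


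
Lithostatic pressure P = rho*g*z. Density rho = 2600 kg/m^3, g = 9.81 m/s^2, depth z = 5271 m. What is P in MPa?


P = rho * g * z / 1e6
= 2600 * 9.81 * 5271 / 1e6
= 134442126.0 / 1e6
= 134.4421 MPa

134.4421


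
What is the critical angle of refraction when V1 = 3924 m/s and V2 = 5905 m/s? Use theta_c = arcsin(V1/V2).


V1/V2 = 3924/5905 = 0.664522
theta_c = arcsin(0.664522) = 41.6456 degrees

41.6456


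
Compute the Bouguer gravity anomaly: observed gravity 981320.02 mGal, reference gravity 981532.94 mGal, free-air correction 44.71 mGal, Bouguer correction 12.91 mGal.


BA = g_obs - g_ref + FAC - BC
= 981320.02 - 981532.94 + 44.71 - 12.91
= -181.12 mGal

-181.12


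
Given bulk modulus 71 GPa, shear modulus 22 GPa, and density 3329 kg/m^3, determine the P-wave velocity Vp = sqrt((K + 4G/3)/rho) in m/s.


First compute the effective modulus:
K + 4G/3 = 71e9 + 4*22e9/3 = 100333333333.33 Pa
Then divide by density:
100333333333.33 / 3329 = 30139180.9352 Pa/(kg/m^3)
Take the square root:
Vp = sqrt(30139180.9352) = 5489.92 m/s

5489.92


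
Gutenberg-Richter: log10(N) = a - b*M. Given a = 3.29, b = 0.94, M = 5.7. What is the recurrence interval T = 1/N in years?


log10(N) = 3.29 - 0.94*5.7 = -2.068
N = 10^-2.068 = 0.008551
T = 1/N = 1/0.008551 = 116.9499 years

116.9499


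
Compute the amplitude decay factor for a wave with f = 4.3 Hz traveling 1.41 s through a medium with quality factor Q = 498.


pi*f*t/Q = pi*4.3*1.41/498 = 0.038248
A/A0 = exp(-0.038248) = 0.962474

0.962474


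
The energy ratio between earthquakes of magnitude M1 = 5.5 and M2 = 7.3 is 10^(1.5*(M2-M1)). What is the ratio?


M2 - M1 = 7.3 - 5.5 = 1.8
1.5 * 1.8 = 2.7
ratio = 10^2.7 = 501.19

501.19


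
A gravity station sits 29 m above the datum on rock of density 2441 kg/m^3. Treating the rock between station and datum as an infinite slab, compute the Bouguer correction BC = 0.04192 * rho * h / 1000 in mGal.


BC = 0.04192 * rho * h / 1000
= 0.04192 * 2441 * 29 / 1000
= 2.9675 mGal

2.9675


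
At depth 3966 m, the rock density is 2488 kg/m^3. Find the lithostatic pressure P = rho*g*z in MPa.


P = rho * g * z / 1e6
= 2488 * 9.81 * 3966 / 1e6
= 96799272.48 / 1e6
= 96.7993 MPa

96.7993


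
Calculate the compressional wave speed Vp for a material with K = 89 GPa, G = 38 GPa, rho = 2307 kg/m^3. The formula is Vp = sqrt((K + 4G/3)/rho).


First compute the effective modulus:
K + 4G/3 = 89e9 + 4*38e9/3 = 139666666666.67 Pa
Then divide by density:
139666666666.67 / 2307 = 60540384.3375 Pa/(kg/m^3)
Take the square root:
Vp = sqrt(60540384.3375) = 7780.77 m/s

7780.77


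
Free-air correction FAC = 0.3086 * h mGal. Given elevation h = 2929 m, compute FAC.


FAC = 0.3086 * h
= 0.3086 * 2929
= 903.8894 mGal

903.8894


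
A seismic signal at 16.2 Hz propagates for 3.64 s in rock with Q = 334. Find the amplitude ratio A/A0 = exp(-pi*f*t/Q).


pi*f*t/Q = pi*16.2*3.64/334 = 0.554651
A/A0 = exp(-0.554651) = 0.574273

0.574273


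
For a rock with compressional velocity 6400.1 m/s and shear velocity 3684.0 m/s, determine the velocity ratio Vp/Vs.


Vp/Vs = 6400.1 / 3684.0
= 1.7373

1.7373


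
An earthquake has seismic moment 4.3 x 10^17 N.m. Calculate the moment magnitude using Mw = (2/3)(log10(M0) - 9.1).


log10(M0) = log10(4.3 x 10^17) = 17.6335
Mw = 2/3 * (17.6335 - 9.1)
= 2/3 * 8.5335
= 5.69

5.69


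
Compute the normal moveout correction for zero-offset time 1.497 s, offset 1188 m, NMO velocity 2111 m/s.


x/Vnmo = 1188/2111 = 0.562766
(x/Vnmo)^2 = 0.316706
t0^2 = 2.241009
sqrt(2.241009 + 0.316706) = 1.599286
dt = 1.599286 - 1.497 = 0.102286

0.102286
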